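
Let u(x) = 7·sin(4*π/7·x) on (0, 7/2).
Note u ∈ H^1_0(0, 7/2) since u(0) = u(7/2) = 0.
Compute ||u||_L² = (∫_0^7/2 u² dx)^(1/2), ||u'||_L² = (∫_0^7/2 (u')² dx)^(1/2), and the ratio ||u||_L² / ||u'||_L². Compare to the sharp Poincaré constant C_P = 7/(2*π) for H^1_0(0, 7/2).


||u||_L² / ||u'||_L² = 7/(4*π) < C_P = 7/(2*π).

u(x) = 7·sin(4*π/7·x), so u'(x) = 4*π*cos(4*π*x/7).
Writing u(x) = A·sin(kπx/L) with A = 7 and k = 2, use ∫_0^L sin²(kπx/L) dx = L/2 and ∫_0^L cos²(kπx/L) dx = L/2.
u² = 49·sin²(4*π/7·x) and (u')² = 16*π^2·cos²(4*π/7·x), and each of sin², cos² integrates to L/2 = 7/4 over (0, 7/2).
∫_0^7/2 u² dx = 343/4, so ||u||_L² = 7*sqrt(7)/2.
∫_0^7/2 (u')² dx = 28*π^2, so ||u'||_L² = 2*sqrt(7)*π.
Ratio ||u||_L² / ||u'||_L² = 7/(4*π).
Sharp Poincaré constant on H^1_0(0, 7/2) is C_P = L/π = 7/(2*π), achieved by sin(2*π/7·x).
This is the k = 2 harmonic; the ratio L/(kπ) is strictly less than C_P = L/π, consistent with the sharp inequality ||u||_L² ≤ C_P ||u'||_L².


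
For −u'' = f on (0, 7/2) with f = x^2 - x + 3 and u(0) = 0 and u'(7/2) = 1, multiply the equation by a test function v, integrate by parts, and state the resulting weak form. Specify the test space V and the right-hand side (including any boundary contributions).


V = {v ∈ H^1(0, 7/2) : v(0) = 0} (test functions vanish at x = 0 where u is specified); weak form: ∫_0^7/2 u'v' dx = ∫_0^7/2 (x^2 - x + 3) v dx + v(7/2) for all v ∈ V.

Multiply both sides by a test function v and integrate from 0 to 7/2:
  ∫_0^7/2 −u''(x) v(x) dx = ∫_0^7/2 f(x) v(x) dx.
Integrate the LHS by parts once:
  ∫_0^7/2 −u'' v dx = −[u'(x) v(x)]_0^7/2 + ∫_0^7/2 u'(x) v'(x) dx.
Thus ∫_0^7/2 u'(x) v'(x) dx = ∫_0^7/2 f(x) v(x) dx + [u'(x) v(x)]_0^7/2.
Choose V so that boundary terms are either known or forced to vanish.
Mixed BC: u(0) = 0 (Dirichlet) and u'(7/2) = 1 (Neumann). Define V = {v ∈ H^1(0, 7/2) : v(0) = 0}. Then [u' v]_0^7/2 = u'(7/2)·v(7/2) − u'(0)·0 = v(7/2).
Weak formulation: find u (satisfying any essential BC) such that ∫_0^7/2 u'(x) v'(x) dx = ∫_0^7/2 f v dx + v(7/2) for all v ∈ V (Dirichlet at 0 absorbed into V; Neumann datum at x = 7/2 contributes the boundary term).
Substituting f(x) = x^2 - x + 3, the right-hand side is ∫_0^7/2 (x^2 - x + 3) v dx + v(7/2).


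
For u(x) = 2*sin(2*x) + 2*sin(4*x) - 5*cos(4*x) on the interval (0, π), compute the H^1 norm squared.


||u||_{H^1(0,π)}^2 = 513*π/2

u'(x) = 20*sin(4*x) + 4*cos(2*x) + 8*cos(4*x).
Expand u² and (u')² and integrate term by term on (0, π), using: for integers n ≥ 1, ∫_0^π sin²(nx) dx = ∫_0^π cos²(nx) dx = π/2; for n ≠ n', ∫_0^π sin(nx)sin(n'x) dx = ∫_0^π cos(nx)cos(n'x) dx = 0; and by product-to-sum, ∫_0^π sin(nx)cos(n'x) dx = ½∫_0^π [sin((n+n')x) + sin((n−n')x)] dx, which is 0 when n+n' is even and 2n/(n²−n'²) when n+n' is odd (it need not vanish on (0, π)).
  u² squared terms: (-5)²·∫cos(4x)² dx = 25·π/2 = 25*π/2;  (2)²·∫sin(2x)² dx = 4·π/2 = 2*π;  (2)²·∫sin(4x)² dx = 4·π/2 = 2*π.
  u² cross terms: 2·(-5)·(2)·∫cos(4x)·sin(2x) dx = -20·(0) = 0;  2·(-5)·(2)·∫cos(4x)·sin(4x) dx = -20·(0) = 0;  2·(2)·(2)·∫sin(2x)·sin(4x) dx = 8·(0) = 0.
  So ∫_0^π u² dx = 25*π/2 + 2*π + 2*π + 0 + 0 + 0 = 33*π/2.
  (u')² squared terms: (4)²·∫cos(2x)² dx = 16·π/2 = 8*π;  (8)²·∫cos(4x)² dx = 64·π/2 = 32*π;  (20)²·∫sin(4x)² dx = 400·π/2 = 200*π.
  (u')² cross terms: 2·(4)·(8)·∫cos(2x)·cos(4x) dx = 64·(0) = 0;  2·(4)·(20)·∫cos(2x)·sin(4x) dx = 160·(0) = 0;  2·(8)·(20)·∫cos(4x)·sin(4x) dx = 320·(0) = 0.
  So ∫_0^π (u')² dx = 8*π + 32*π + 200*π + 0 + 0 + 0 = 240*π.
||u||_{H^1}^2 = (33*π/2) + (240*π) = 513*π/2.


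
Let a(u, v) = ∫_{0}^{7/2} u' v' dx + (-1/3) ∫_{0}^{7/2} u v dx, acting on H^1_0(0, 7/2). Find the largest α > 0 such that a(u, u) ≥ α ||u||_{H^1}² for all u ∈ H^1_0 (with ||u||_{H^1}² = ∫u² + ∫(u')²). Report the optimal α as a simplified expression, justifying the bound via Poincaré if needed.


α = (-49 + 12*π^2)/(3*(4*π^2 + 49))

Coercivity of a(·,·) on H^1_0(0, 7/2) means a(u, u) ≥ α ||u||_{H^1}² for every u ∈ H^1_0.
The interval has length L = 7/2, and Poincaré/coercivity depend only on L. Here a(u, u) = ∫(u')² + (-1/3)·∫u².
Here c = -1/3 < 0 with |c| < (π/L)² = 4*π^2/49, so coercivity still holds. The condition a(u,u) ≥ α||u||_{H^1}² reads (1−α)∫(u')² ≥ (α−c)∫u². Any admissible α is ≤ 1 (rapidly oscillating u have ∫u²/∫(u')² → 0), and α = 1 would force 0 ≥ (1−c)∫u², impossible since c < 1; so 1−α > 0. By the sharp Poincaré inequality on H^1_0 of an interval of length L, ∫(u')² ≥ (π/L)²∫u² with equality for the first sine mode sin(π(x−x₀)/L) (x₀ the left endpoint), so the inequality holds for all u iff (1−α)(π/L)² ≥ α − c, i.e. α ≤ ((π/L)² + c)/((π/L)² + 1) = (1 + c(L/π)²)/(1 + (L/π)²). (Direct route, valid since c ≤ 0: Poincaré gives c∫u² ≥ c(L/π)²∫(u')², so a(u,u) ≥ (1 + c(L/π)²)∫(u')², while ||u||_{H^1}² ≤ (1 + (L/π)²)∫(u')²; dividing yields the same α.) With (π/L)² = 4*π^2/49 and c = -1/3, the largest admissible constant is α = ((π/L)² + c)/((π/L)² + 1).
Simplifying, α = (-49 + 12*π^2)/(3*(4*π^2 + 49)).


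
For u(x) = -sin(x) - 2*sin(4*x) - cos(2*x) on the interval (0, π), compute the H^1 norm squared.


||u||_{H^1(0,π)}^2 = -20/3 + 75*π/2

u'(x) = 2*sin(2*x) - cos(x) - 8*cos(4*x).
Expand u² and (u')² and integrate term by term on (0, π), using: for integers n ≥ 1, ∫_0^π sin²(nx) dx = ∫_0^π cos²(nx) dx = π/2; for n ≠ n', ∫_0^π sin(nx)sin(n'x) dx = ∫_0^π cos(nx)cos(n'x) dx = 0; and by product-to-sum, ∫_0^π sin(nx)cos(n'x) dx = ½∫_0^π [sin((n+n')x) + sin((n−n')x)] dx, which is 0 when n+n' is even and 2n/(n²−n'²) when n+n' is odd (it need not vanish on (0, π)).
  u² squared terms: (-1)²·∫cos(2x)² dx = 1·π/2 = π/2;  (-1)²·∫sin(x)² dx = 1·π/2 = π/2;  (-2)²·∫sin(4x)² dx = 4·π/2 = 2*π.
  u² cross terms: 2·(-1)·(-1)·∫cos(2x)·sin(x) dx = 2·(-2/3) = -4/3;  2·(-1)·(-2)·∫cos(2x)·sin(4x) dx = 4·(0) = 0;  2·(-1)·(-2)·∫sin(x)·sin(4x) dx = 4·(0) = 0.
  So ∫_0^π u² dx = π/2 + π/2 + 2*π − 4/3 + 0 + 0 = -4/3 + 3*π.
  (u')² squared terms: (-1)²·∫cos(x)² dx = 1·π/2 = π/2;  (-8)²·∫cos(4x)² dx = 64·π/2 = 32*π;  (2)²·∫sin(2x)² dx = 4·π/2 = 2*π.
  (u')² cross terms: 2·(-1)·(-8)·∫cos(x)·cos(4x) dx = 16·(0) = 0;  2·(-1)·(2)·∫cos(x)·sin(2x) dx = -4·(4/3) = -16/3;  2·(-8)·(2)·∫cos(4x)·sin(2x) dx = -32·(0) = 0.
  So ∫_0^π (u')² dx = π/2 + 32*π + 2*π + 0 − 16/3 + 0 = -16/3 + 69*π/2.
||u||_{H^1}^2 = (-4/3 + 3*π) + (-16/3 + 69*π/2) = -20/3 + 75*π/2.


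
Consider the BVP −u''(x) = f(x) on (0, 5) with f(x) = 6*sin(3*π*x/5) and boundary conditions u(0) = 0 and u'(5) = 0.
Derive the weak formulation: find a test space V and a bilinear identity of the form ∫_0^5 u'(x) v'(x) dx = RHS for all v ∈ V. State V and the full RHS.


V = {v ∈ H^1(0, 5) : v(0) = 0} (test functions vanish at x = 0 where u is specified); weak form: ∫_0^5 u'v' dx = ∫_0^5 (6*sin(3*π*x/5)) v dx for all v ∈ V.

Multiply both sides by a test function v and integrate from 0 to 5:
  ∫_0^5 −u''(x) v(x) dx = ∫_0^5 f(x) v(x) dx.
Integrate the LHS by parts once:
  ∫_0^5 −u'' v dx = −[u'(x) v(x)]_0^5 + ∫_0^5 u'(x) v'(x) dx.
Thus ∫_0^5 u'(x) v'(x) dx = ∫_0^5 f(x) v(x) dx + [u'(x) v(x)]_0^5.
Choose V so that boundary terms are either known or forced to vanish.
Mixed BC: u(0) = 0 (Dirichlet) and u'(5) = 0 (Neumann). Define V = {v ∈ H^1(0, 5) : v(0) = 0}. Then [u' v]_0^5 = u'(5)·v(5) − u'(0)·0 = 0.
Weak formulation: find u (satisfying any essential BC) such that ∫_0^5 u'(x) v'(x) dx = ∫_0^5 f v dx for all v ∈ V (Dirichlet at 0 absorbed into V; the Neumann datum at x = 5 is zero, so no boundary term remains).
Substituting f(x) = 6*sin(3*π*x/5), the right-hand side is ∫_0^5 (6*sin(3*π*x/5)) v dx.


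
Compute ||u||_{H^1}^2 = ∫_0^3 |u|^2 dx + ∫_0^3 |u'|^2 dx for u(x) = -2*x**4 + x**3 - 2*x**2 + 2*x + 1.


||u||_{H^1}^2 = 828957/35

The H^1 norm (squared) on an interval (0, L) is
  ||u||_{H^1}^2 = ∫_0^L u(x)^2 dx + ∫_0^L u'(x)^2 dx.
Compute u'(x) = -8*x**3 + 3*x**2 - 4*x + 2.
Then u(x)^2 = 4*x**8 - 4*x**7 + 9*x**6 - 12*x**5 + 4*x**4 - 6*x**3 + 4*x + 1 and u'(x)^2 = 64*x**6 - 48*x**5 + 73*x**4 - 56*x**3 + 28*x**2 - 16*x + 4.
Integrate each monomial from 0 to 3 using ∫_0^3 c·x^n dx = c·3^(n+1)/(n+1):
  ∫_0^3 u(x)^2 dx = ∫_0^3 (4*x^8 - 4*x^7 + 9*x^6 - 12*x^5 + 4*x^4 - 6*x^3 + 4*x + 1) dx. Term by term:
    ∫_0^3 4*x^8 dx = 8748;  ∫_0^3 -4*x^7 dx = -6561/2;  ∫_0^3 9*x^6 dx = 19683/7;
    ∫_0^3 -12*x^5 dx = -1458;  ∫_0^3 4*x^4 dx = 972/5;  ∫_0^3 -6*x^3 dx = -243/2;
    ∫_0^3 4*x dx = 18;  ∫_0^3 1 dx = 3.
  Sum: 8748 − 6561/2 + 19683/7 − 1458 + 972/5 − 243/2 + 18 + 3 = 242034/35.
  ∫_0^3 u'(x)^2 dx = ∫_0^3 (64*x^6 - 48*x^5 + 73*x^4 - 56*x^3 + 28*x^2 - 16*x + 4) dx. Term by term:
    ∫_0^3 64*x^6 dx = 139968/7;  ∫_0^3 -48*x^5 dx = -5832;  ∫_0^3 73*x^4 dx = 17739/5;
    ∫_0^3 -56*x^3 dx = -1134;  ∫_0^3 28*x^2 dx = 252;  ∫_0^3 -16*x dx = -72;
    ∫_0^3 4 dx = 12.
  Sum: 139968/7 − 5832 + 17739/5 − 1134 + 252 − 72 + 12 = 586923/35.
Adding: ||u||_{H^1}^2 = 242034/35 + 586923/35 = 828957/35.


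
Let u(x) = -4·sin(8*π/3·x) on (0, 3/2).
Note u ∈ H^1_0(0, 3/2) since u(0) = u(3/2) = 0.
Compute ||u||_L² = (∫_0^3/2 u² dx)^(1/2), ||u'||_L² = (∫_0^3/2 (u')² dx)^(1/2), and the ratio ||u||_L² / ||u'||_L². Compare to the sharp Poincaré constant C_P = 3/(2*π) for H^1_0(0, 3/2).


||u||_L² / ||u'||_L² = 3/(8*π) < C_P = 3/(2*π).

u(x) = -4·sin(8*π/3·x), so u'(x) = -32*π*cos(8*π*x/3)/3.
Writing u(x) = A·sin(kπx/L) with A = -4 and k = 4, use ∫_0^L sin²(kπx/L) dx = L/2 and ∫_0^L cos²(kπx/L) dx = L/2.
u² = 16·sin²(8*π/3·x) and (u')² = 1024*π^2/9·cos²(8*π/3·x), and each of sin², cos² integrates to L/2 = 3/4 over (0, 3/2).
∫_0^3/2 u² dx = 12, so ||u||_L² = 2*sqrt(3).
∫_0^3/2 (u')² dx = 256*π^2/3, so ||u'||_L² = 16*sqrt(3)*π/3.
Ratio ||u||_L² / ||u'||_L² = 3/(8*π).
Sharp Poincaré constant on H^1_0(0, 3/2) is C_P = L/π = 3/(2*π), achieved by sin(2*π/3·x).
This is the k = 4 harmonic; the ratio L/(kπ) is strictly less than C_P = L/π, consistent with the sharp inequality ||u||_L² ≤ C_P ||u'||_L².


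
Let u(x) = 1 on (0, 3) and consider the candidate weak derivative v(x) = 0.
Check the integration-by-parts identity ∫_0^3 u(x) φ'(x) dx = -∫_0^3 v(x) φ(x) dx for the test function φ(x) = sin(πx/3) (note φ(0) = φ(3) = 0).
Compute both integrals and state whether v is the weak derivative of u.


LHS = 0, RHS = 0. Yes, v = u' weakly.

u(x) = 1, classical derivative u'(x) = 0.
φ(x) = sin(πx/3), so φ'(x) = π*cos(π*x/3)/3.
Note φ(0) = φ(3) = 0, so the boundary term u·φ vanishes.
LHS = ∫_0^3 u(x) φ'(x) dx = ∫_0^3 (π*cos(π*x/3)/3) dx. Term by term:
  ∫_0^3 π*cos(π*x/3)/3 dx = 0.
So LHS = 0.
∫_0^3 v(x) φ(x) dx = ∫_0^3 (0) dx. Term by term:
  ∫_0^3 0 dx = 0.
So RHS = -∫_0^3 v(x) φ(x) dx = 0.
LHS = RHS, so the identity holds for this test φ.
Moreover u is smooth here and v(x) = u'(x) = 0 pointwise, so the identity holds for every test function. Hence v is the weak derivative of u.


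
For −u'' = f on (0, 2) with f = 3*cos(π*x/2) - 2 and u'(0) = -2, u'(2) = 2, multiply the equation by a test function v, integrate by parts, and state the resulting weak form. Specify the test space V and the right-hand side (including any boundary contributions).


V = H^1(0, 2) (v unrestricted at boundary; u is determined up to an additive constant); weak form: ∫_0^2 u'v' dx = ∫_0^2 (3*cos(π*x/2) - 2) v dx + 2·v(2) + 2·v(0) for all v ∈ V.

Multiply both sides by a test function v and integrate from 0 to 2:
  ∫_0^2 −u''(x) v(x) dx = ∫_0^2 f(x) v(x) dx.
Integrate the LHS by parts once:
  ∫_0^2 −u'' v dx = −[u'(x) v(x)]_0^2 + ∫_0^2 u'(x) v'(x) dx.
Thus ∫_0^2 u'(x) v'(x) dx = ∫_0^2 f(x) v(x) dx + [u'(x) v(x)]_0^2.
Choose V so that boundary terms are either known or forced to vanish.
u has inhomogeneous Neumann u'(0) = -2, u'(2) = 2. [u' v]_0^2 = (2)·v(2) − (-2)·v(0) = 2·v(2) + 2·v(0). Take V = H^1(0, 2); boundary term becomes part of RHS.
Weak formulation: find u (satisfying any essential BC) such that ∫_0^2 u'(x) v'(x) dx = ∫_0^2 f v dx + 2·v(2) + 2·v(0) for all v ∈ V (Neumann data are natural BCs: they enter the RHS as boundary terms).
Substituting f(x) = 3*cos(π*x/2) - 2, the right-hand side is ∫_0^2 (3*cos(π*x/2) - 2) v dx + 2·v(2) + 2·v(0).
Compatibility check (pure Neumann): taking v ≡ 1 ∈ V gives 0 = ∫_0^2 f dx + (2) − (-2), i.e. ∫_0^2 f dx must equal u'(0) − u'(2) = -4. Indeed ∫_0^2 (3*cos(π*x/2) - 2) dx = -4, so the data are compatible. The solution is then unique only up to an additive constant (fix it e.g. by requiring ∫_0^2 u dx = 0).


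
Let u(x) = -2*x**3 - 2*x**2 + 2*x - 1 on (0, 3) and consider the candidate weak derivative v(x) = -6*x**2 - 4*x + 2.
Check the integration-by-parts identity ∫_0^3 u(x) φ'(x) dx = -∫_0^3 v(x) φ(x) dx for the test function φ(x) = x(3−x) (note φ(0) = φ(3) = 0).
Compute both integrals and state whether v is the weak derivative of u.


LHS = 909/10, RHS = 909/10. Yes, v = u' weakly.

u(x) = -2*x**3 - 2*x**2 + 2*x - 1, classical derivative u'(x) = -6*x**2 - 4*x + 2.
φ(x) = x(3−x), so φ'(x) = 3 - 2*x.
Note φ(0) = φ(3) = 0, so the boundary term u·φ vanishes.
LHS = ∫_0^3 u(x) φ'(x) dx = ∫_0^3 (4*x^4 - 2*x^3 - 10*x^2 + 8*x - 3) dx. Term by term:
  ∫_0^3 4*x^4 dx = 972/5;  ∫_0^3 -2*x^3 dx = -81/2;  ∫_0^3 -10*x^2 dx = -90;
  ∫_0^3 8*x dx = 36;  ∫_0^3 -3 dx = -9.
Sum: 972/5 − 81/2 − 90 + 36 − 9 = 909/10.
So LHS = 909/10.
∫_0^3 v(x) φ(x) dx = ∫_0^3 (6*x^4 - 14*x^3 - 14*x^2 + 6*x) dx. Term by term:
  ∫_0^3 6*x^4 dx = 1458/5;  ∫_0^3 -14*x^3 dx = -567/2;  ∫_0^3 -14*x^2 dx = -126;
  ∫_0^3 6*x dx = 27.
Sum: 1458/5 − 567/2 − 126 + 27 = -909/10.
So RHS = -∫_0^3 v(x) φ(x) dx = 909/10.
LHS = RHS, so the identity holds for this test φ.
Moreover u is smooth here and v(x) = u'(x) = -6*x**2 - 4*x + 2 pointwise, so the identity holds for every test function. Hence v is the weak derivative of u.


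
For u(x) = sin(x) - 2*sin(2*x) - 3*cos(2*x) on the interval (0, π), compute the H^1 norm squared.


||u||_{H^1(0,π)}^2 = 20 + 67*π/2

u'(x) = 6*sin(2*x) + cos(x) - 4*cos(2*x).
Expand u² and (u')² and integrate term by term on (0, π), using: for integers n ≥ 1, ∫_0^π sin²(nx) dx = ∫_0^π cos²(nx) dx = π/2; for n ≠ n', ∫_0^π sin(nx)sin(n'x) dx = ∫_0^π cos(nx)cos(n'x) dx = 0; and by product-to-sum, ∫_0^π sin(nx)cos(n'x) dx = ½∫_0^π [sin((n+n')x) + sin((n−n')x)] dx, which is 0 when n+n' is even and 2n/(n²−n'²) when n+n' is odd (it need not vanish on (0, π)).
  u² squared terms: (-3)²·∫cos(2x)² dx = 9·π/2 = 9*π/2;  (-2)²·∫sin(2x)² dx = 4·π/2 = 2*π;  (1)²·∫sin(x)² dx = 1·π/2 = π/2.
  u² cross terms: 2·(-3)·(-2)·∫cos(2x)·sin(2x) dx = 12·(0) = 0;  2·(-3)·(1)·∫cos(2x)·sin(x) dx = -6·(-2/3) = 4;  2·(-2)·(1)·∫sin(2x)·sin(x) dx = -4·(0) = 0.
  So ∫_0^π u² dx = 9*π/2 + 2*π + π/2 + 0 + 4 + 0 = 4 + 7*π.
  (u')² squared terms: (-4)²·∫cos(2x)² dx = 16·π/2 = 8*π;  (6)²·∫sin(2x)² dx = 36·π/2 = 18*π;  (1)²·∫cos(x)² dx = 1·π/2 = π/2.
  (u')² cross terms: 2·(-4)·(6)·∫cos(2x)·sin(2x) dx = -48·(0) = 0;  2·(-4)·(1)·∫cos(2x)·cos(x) dx = -8·(0) = 0;  2·(6)·(1)·∫sin(2x)·cos(x) dx = 12·(4/3) = 16.
  So ∫_0^π (u')² dx = 8*π + 18*π + π/2 + 0 + 0 + 16 = 16 + 53*π/2.
||u||_{H^1}^2 = (4 + 7*π) + (16 + 53*π/2) = 20 + 67*π/2.


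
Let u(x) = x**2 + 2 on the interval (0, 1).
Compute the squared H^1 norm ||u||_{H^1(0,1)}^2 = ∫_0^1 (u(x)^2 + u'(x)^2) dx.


||u||_{H^1}^2 = 103/15

The H^1 norm (squared) on an interval (0, L) is
  ||u||_{H^1}^2 = ∫_0^L u(x)^2 dx + ∫_0^L u'(x)^2 dx.
Compute u'(x) = 2*x.
Then u(x)^2 = x**4 + 4*x**2 + 4 and u'(x)^2 = 4*x**2.
Integrate each monomial from 0 to 1 using ∫_0^1 c·x^n dx = c·1^(n+1)/(n+1):
  ∫_0^1 u(x)^2 dx = ∫_0^1 (x^4 + 4*x^2 + 4) dx. Term by term:
    ∫_0^1 x^4 dx = 1/5;  ∫_0^1 4*x^2 dx = 4/3;  ∫_0^1 4 dx = 4.
  Sum: 1/5 + 4/3 + 4 = 83/15.
  ∫_0^1 u'(x)^2 dx = ∫_0^1 (4*x^2) dx. Term by term:
    ∫_0^1 4*x^2 dx = 4/3.
Adding: ||u||_{H^1}^2 = 83/15 + 4/3 = 103/15.


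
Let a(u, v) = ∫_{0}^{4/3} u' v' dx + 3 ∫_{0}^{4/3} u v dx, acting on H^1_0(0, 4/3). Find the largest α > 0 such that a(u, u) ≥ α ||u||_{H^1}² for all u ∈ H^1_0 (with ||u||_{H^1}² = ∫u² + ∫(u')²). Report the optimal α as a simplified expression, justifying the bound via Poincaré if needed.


α = 1

Coercivity of a(·,·) on H^1_0(0, 4/3) means a(u, u) ≥ α ||u||_{H^1}² for every u ∈ H^1_0.
The interval has length L = 4/3, and Poincaré/coercivity depend only on L. Here a(u, u) = ∫(u')² + (3)·∫u².
Here c = 3 ≥ 1, so a(u,u) = ∫(u')² + c∫u² ≥ ∫(u')² + ∫u² = ||u||_{H^1}², i.e. α = 1 works. No larger α is possible: a(u,u) ≥ α||u||_{H^1}² means (1−α)∫(u')² ≥ (α−c)∫u², and for the modes u_n = sin(nπ(x−x₀)/L) (x₀ the left endpoint) one has ∫u_n²/∫(u_n')² = (L/(nπ))² → 0, so a(u_n,u_n)/||u_n||_{H^1}² → 1. Hence the optimal constant is α = 1.
Therefore α = 1.


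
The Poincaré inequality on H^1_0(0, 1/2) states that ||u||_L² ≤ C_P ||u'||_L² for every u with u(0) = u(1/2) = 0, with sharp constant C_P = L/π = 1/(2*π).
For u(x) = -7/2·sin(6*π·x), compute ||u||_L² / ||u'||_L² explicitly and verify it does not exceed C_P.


||u||_L² / ||u'||_L² = 1/(6*π) < C_P = 1/(2*π).

u(x) = -7/2·sin(6*π·x), so u'(x) = -21*π*cos(6*π*x).
Writing u(x) = A·sin(kπx/L) with A = -7/2 and k = 3, use ∫_0^L sin²(kπx/L) dx = L/2 and ∫_0^L cos²(kπx/L) dx = L/2.
u² = 49/4·sin²(6*π·x) and (u')² = 441*π^2·cos²(6*π·x), and each of sin², cos² integrates to L/2 = 1/4 over (0, 1/2).
∫_0^1/2 u² dx = 49/16, so ||u||_L² = 7/4.
∫_0^1/2 (u')² dx = 441*π^2/4, so ||u'||_L² = 21*π/2.
Ratio ||u||_L² / ||u'||_L² = 1/(6*π).
Sharp Poincaré constant on H^1_0(0, 1/2) is C_P = L/π = 1/(2*π), achieved by sin(2*π·x).
This is the k = 3 harmonic; the ratio L/(kπ) is strictly less than C_P = L/π, consistent with the sharp inequality ||u||_L² ≤ C_P ||u'||_L².


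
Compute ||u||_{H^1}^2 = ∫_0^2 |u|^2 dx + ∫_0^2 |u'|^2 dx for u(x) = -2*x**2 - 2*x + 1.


||u||_{H^1}^2 = 2014/15

The H^1 norm (squared) on an interval (0, L) is
  ||u||_{H^1}^2 = ∫_0^L u(x)^2 dx + ∫_0^L u'(x)^2 dx.
Compute u'(x) = -4*x - 2.
Then u(x)^2 = 4*x**4 + 8*x**3 - 4*x + 1 and u'(x)^2 = 16*x**2 + 16*x + 4.
Integrate each monomial from 0 to 2 using ∫_0^2 c·x^n dx = c·2^(n+1)/(n+1):
  ∫_0^2 u(x)^2 dx = ∫_0^2 (4*x^4 + 8*x^3 - 4*x + 1) dx. Term by term:
    ∫_0^2 4*x^4 dx = 128/5;  ∫_0^2 8*x^3 dx = 32;  ∫_0^2 -4*x dx = -8;
    ∫_0^2 1 dx = 2.
  Sum: 128/5 + 32 − 8 + 2 = 258/5.
  ∫_0^2 u'(x)^2 dx = ∫_0^2 (16*x^2 + 16*x + 4) dx. Term by term:
    ∫_0^2 16*x^2 dx = 128/3;  ∫_0^2 16*x dx = 32;  ∫_0^2 4 dx = 8.
  Sum: 128/3 + 32 + 8 = 248/3.
Adding: ||u||_{H^1}^2 = 258/5 + 248/3 = 2014/15.


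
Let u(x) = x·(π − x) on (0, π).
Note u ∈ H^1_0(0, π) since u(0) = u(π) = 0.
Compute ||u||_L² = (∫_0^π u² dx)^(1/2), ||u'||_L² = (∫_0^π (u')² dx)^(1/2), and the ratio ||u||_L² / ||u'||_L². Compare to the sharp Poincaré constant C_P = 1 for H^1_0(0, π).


||u||_L² / ||u'||_L² = sqrt(10)*π/10 < C_P = 1.

u(x) = x·(π − x), so u'(x) = π - 2*x.
u(x) = x·(π − x) vanishes at x = 0 and x = π, so u ∈ H^1_0(0, π). Differentiate via the product rule and integrate the resulting polynomials term by term.
  ∫_0^π u² dx = ∫_0^π (x^4 - 2*π*x^3 + π^2*x^2) dx. Term by term:
    ∫_0^π x^4 dx = π^5/5;  ∫_0^π -2*π*x^3 dx = -π^5/2;  ∫_0^π π^2*x^2 dx = π^5/3.
  Sum: π^5/5 − π^5/2 + π^5/3 = π^5/30.
  ∫_0^π (u')² dx = ∫_0^π (4*x^2 - 4*π*x + π^2) dx. Term by term:
    ∫_0^π 4*x^2 dx = 4*π^3/3;  ∫_0^π -4*π*x dx = -2*π^3;  ∫_0^π π^2 dx = π^3.
  Sum: 4*π^3/3 − 2*π^3 + π^3 = π^3/3.
∫_0^π u² dx = π^5/30, so ||u||_L² = sqrt(30)*π^(5/2)/30.
∫_0^π (u')² dx = π^3/3, so ||u'||_L² = sqrt(3)*π^(3/2)/3.
Ratio ||u||_L² / ||u'||_L² = sqrt(10)*π/10.
Sharp Poincaré constant on H^1_0(0, π) is C_P = L/π = 1, achieved by sin(x).
A polynomial bump cannot attain the sharp Poincaré constant (only the first sine eigenfunction does), so the ratio is strictly less than C_P, consistent with ||u||_L² ≤ C_P ||u'||_L².


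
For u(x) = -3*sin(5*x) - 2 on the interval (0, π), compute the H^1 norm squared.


||u||_{H^1(0,π)}^2 = 24/5 + 121*π

u'(x) = -15*cos(5*x).
Expand u² and (u')² and integrate term by term on (0, π), using: for integers n ≥ 1, ∫_0^π sin²(nx) dx = ∫_0^π cos²(nx) dx = π/2; for n ≠ n', ∫_0^π sin(nx)sin(n'x) dx = ∫_0^π cos(nx)cos(n'x) dx = 0; and by product-to-sum, ∫_0^π sin(nx)cos(n'x) dx = ½∫_0^π [sin((n+n')x) + sin((n−n')x)] dx, which is 0 when n+n' is even and 2n/(n²−n'²) when n+n' is odd (it need not vanish on (0, π)). For the constant mode: ∫_0^π 1 dx = π, ∫_0^π cos(nx) dx = 0, ∫_0^π sin(nx) dx = (1−(−1)^n)/n.
  u² squared terms: (-2)²·∫1 dx = 4·π = 4*π;  (-3)²·∫sin(5x)² dx = 9·π/2 = 9*π/2.
  u² cross terms: 2·(-2)·(-3)·∫1·sin(5x) dx = 12·(2/5) = 24/5.
  So ∫_0^π u² dx = 4*π + 9*π/2 + 24/5 = 24/5 + 17*π/2.
  (u')² squared terms: (-15)²·∫cos(5x)² dx = 225·π/2 = 225*π/2.
  So ∫_0^π (u')² dx = 225*π/2.
||u||_{H^1}^2 = (24/5 + 17*π/2) + (225*π/2) = 24/5 + 121*π.


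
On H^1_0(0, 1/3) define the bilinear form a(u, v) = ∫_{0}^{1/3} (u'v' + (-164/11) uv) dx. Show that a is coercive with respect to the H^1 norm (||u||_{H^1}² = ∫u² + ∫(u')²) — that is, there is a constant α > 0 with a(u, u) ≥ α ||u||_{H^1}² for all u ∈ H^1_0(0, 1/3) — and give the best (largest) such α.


α = (-164 + 99*π^2)/(11*(1 + 9*π^2))

Coercivity of a(·,·) on H^1_0(0, 1/3) means a(u, u) ≥ α ||u||_{H^1}² for every u ∈ H^1_0.
The interval has length L = 1/3, and Poincaré/coercivity depend only on L. Here a(u, u) = ∫(u')² + (-164/11)·∫u².
Here c = -164/11 < 0 with |c| < (π/L)² = 9*π^2, so coercivity still holds. The condition a(u,u) ≥ α||u||_{H^1}² reads (1−α)∫(u')² ≥ (α−c)∫u². Any admissible α is ≤ 1 (rapidly oscillating u have ∫u²/∫(u')² → 0), and α = 1 would force 0 ≥ (1−c)∫u², impossible since c < 1; so 1−α > 0. By the sharp Poincaré inequality on H^1_0 of an interval of length L, ∫(u')² ≥ (π/L)²∫u² with equality for the first sine mode sin(π(x−x₀)/L) (x₀ the left endpoint), so the inequality holds for all u iff (1−α)(π/L)² ≥ α − c, i.e. α ≤ ((π/L)² + c)/((π/L)² + 1) = (1 + c(L/π)²)/(1 + (L/π)²). (Direct route, valid since c ≤ 0: Poincaré gives c∫u² ≥ c(L/π)²∫(u')², so a(u,u) ≥ (1 + c(L/π)²)∫(u')², while ||u||_{H^1}² ≤ (1 + (L/π)²)∫(u')²; dividing yields the same α.) With (π/L)² = 9*π^2 and c = -164/11, the largest admissible constant is α = ((π/L)² + c)/((π/L)² + 1).
Simplifying, α = (-164 + 99*π^2)/(11*(1 + 9*π^2)).


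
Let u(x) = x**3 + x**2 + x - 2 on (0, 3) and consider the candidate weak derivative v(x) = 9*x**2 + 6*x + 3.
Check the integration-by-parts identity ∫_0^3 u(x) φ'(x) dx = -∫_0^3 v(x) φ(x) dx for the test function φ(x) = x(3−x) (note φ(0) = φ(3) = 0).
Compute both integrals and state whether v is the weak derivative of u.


LHS = -1089/20, RHS = -3267/20. No, v is not the weak derivative of u.

u(x) = x**3 + x**2 + x - 2, classical derivative u'(x) = 3*x**2 + 2*x + 1.
φ(x) = x(3−x), so φ'(x) = 3 - 2*x.
Note φ(0) = φ(3) = 0, so the boundary term u·φ vanishes.
LHS = ∫_0^3 u(x) φ'(x) dx = ∫_0^3 (-2*x^4 + x^3 + x^2 + 7*x - 6) dx. Term by term:
  ∫_0^3 -2*x^4 dx = -486/5;  ∫_0^3 x^3 dx = 81/4;  ∫_0^3 x^2 dx = 9;
  ∫_0^3 7*x dx = 63/2;  ∫_0^3 -6 dx = -18.
Sum: -486/5 + 81/4 + 9 + 63/2 − 18 = -1089/20.
So LHS = -1089/20.
∫_0^3 v(x) φ(x) dx = ∫_0^3 (-9*x^4 + 21*x^3 + 15*x^2 + 9*x) dx. Term by term:
  ∫_0^3 -9*x^4 dx = -2187/5;  ∫_0^3 21*x^3 dx = 1701/4;  ∫_0^3 15*x^2 dx = 135;
  ∫_0^3 9*x dx = 81/2.
Sum: -2187/5 + 1701/4 + 135 + 81/2 = 3267/20.
So RHS = -∫_0^3 v(x) φ(x) dx = -3267/20.
LHS − RHS = 1089/10 ≠ 0, so the identity fails.
(For a valid weak derivative the identity must hold for EVERY test function, in particular this one. The failure shows v is NOT the weak derivative of u.)
Correct weak derivative would be u'(x) = 3*x**2 + 2*x + 1.


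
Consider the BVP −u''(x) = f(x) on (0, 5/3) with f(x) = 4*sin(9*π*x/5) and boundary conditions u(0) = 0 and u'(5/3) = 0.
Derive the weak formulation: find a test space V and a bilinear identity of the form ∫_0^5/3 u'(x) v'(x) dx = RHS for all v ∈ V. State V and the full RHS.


V = {v ∈ H^1(0, 5/3) : v(0) = 0} (test functions vanish at x = 0 where u is specified); weak form: ∫_0^5/3 u'v' dx = ∫_0^5/3 (4*sin(9*π*x/5)) v dx for all v ∈ V.

Multiply both sides by a test function v and integrate from 0 to 5/3:
  ∫_0^5/3 −u''(x) v(x) dx = ∫_0^5/3 f(x) v(x) dx.
Integrate the LHS by parts once:
  ∫_0^5/3 −u'' v dx = −[u'(x) v(x)]_0^5/3 + ∫_0^5/3 u'(x) v'(x) dx.
Thus ∫_0^5/3 u'(x) v'(x) dx = ∫_0^5/3 f(x) v(x) dx + [u'(x) v(x)]_0^5/3.
Choose V so that boundary terms are either known or forced to vanish.
Mixed BC: u(0) = 0 (Dirichlet) and u'(5/3) = 0 (Neumann). Define V = {v ∈ H^1(0, 5/3) : v(0) = 0}. Then [u' v]_0^5/3 = u'(5/3)·v(5/3) − u'(0)·0 = 0.
Weak formulation: find u (satisfying any essential BC) such that ∫_0^5/3 u'(x) v'(x) dx = ∫_0^5/3 f v dx for all v ∈ V (Dirichlet at 0 absorbed into V; the Neumann datum at x = 5/3 is zero, so no boundary term remains).
Substituting f(x) = 4*sin(9*π*x/5), the right-hand side is ∫_0^5/3 (4*sin(9*π*x/5)) v dx.


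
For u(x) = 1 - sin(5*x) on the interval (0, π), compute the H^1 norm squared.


||u||_{H^1(0,π)}^2 = -4/5 + 14*π

u'(x) = -5*cos(5*x).
Expand u² and (u')² and integrate term by term on (0, π), using: for integers n ≥ 1, ∫_0^π sin²(nx) dx = ∫_0^π cos²(nx) dx = π/2; for n ≠ n', ∫_0^π sin(nx)sin(n'x) dx = ∫_0^π cos(nx)cos(n'x) dx = 0; and by product-to-sum, ∫_0^π sin(nx)cos(n'x) dx = ½∫_0^π [sin((n+n')x) + sin((n−n')x)] dx, which is 0 when n+n' is even and 2n/(n²−n'²) when n+n' is odd (it need not vanish on (0, π)). For the constant mode: ∫_0^π 1 dx = π, ∫_0^π cos(nx) dx = 0, ∫_0^π sin(nx) dx = (1−(−1)^n)/n.
  u² squared terms: (1)²·∫1 dx = 1·π = π;  (-1)²·∫sin(5x)² dx = 1·π/2 = π/2.
  u² cross terms: 2·(1)·(-1)·∫1·sin(5x) dx = -2·(2/5) = -4/5.
  So ∫_0^π u² dx = π + π/2 − 4/5 = -4/5 + 3*π/2.
  (u')² squared terms: (-5)²·∫cos(5x)² dx = 25·π/2 = 25*π/2.
  So ∫_0^π (u')² dx = 25*π/2.
||u||_{H^1}^2 = (-4/5 + 3*π/2) + (25*π/2) = -4/5 + 14*π.


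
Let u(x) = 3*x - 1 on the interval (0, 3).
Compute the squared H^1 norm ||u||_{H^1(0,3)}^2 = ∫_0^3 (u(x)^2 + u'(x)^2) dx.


||u||_{H^1}^2 = 84

The H^1 norm (squared) on an interval (0, L) is
  ||u||_{H^1}^2 = ∫_0^L u(x)^2 dx + ∫_0^L u'(x)^2 dx.
Compute u'(x) = 3.
Then u(x)^2 = 9*x**2 - 6*x + 1 and u'(x)^2 = 9.
Integrate each monomial from 0 to 3 using ∫_0^3 c·x^n dx = c·3^(n+1)/(n+1):
  ∫_0^3 u(x)^2 dx = ∫_0^3 (9*x^2 - 6*x + 1) dx. Term by term:
    ∫_0^3 9*x^2 dx = 81;  ∫_0^3 -6*x dx = -27;  ∫_0^3 1 dx = 3.
  Sum: 81 − 27 + 3 = 57.
  ∫_0^3 u'(x)^2 dx = ∫_0^3 (9) dx. Term by term:
    ∫_0^3 9 dx = 27.
Adding: ||u||_{H^1}^2 = 57 + 27 = 84.


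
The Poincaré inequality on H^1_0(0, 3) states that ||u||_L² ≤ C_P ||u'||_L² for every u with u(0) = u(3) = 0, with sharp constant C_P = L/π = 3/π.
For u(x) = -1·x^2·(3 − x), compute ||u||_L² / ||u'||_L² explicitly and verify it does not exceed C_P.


||u||_L² / ||u'||_L² = 3*sqrt(14)/14 < C_P = 3/π.

u(x) = -1·x^2·(3 − x), so u'(x) = 3*x*(x - 2).
u(x) = -1·x^2·(3 − x) vanishes at x = 0 and x = 3, so u ∈ H^1_0(0, 3). Differentiate via the product rule and integrate the resulting polynomials term by term.
  ∫_0^3 u² dx = ∫_0^3 (x^6 - 6*x^5 + 9*x^4) dx. Term by term:
    ∫_0^3 x^6 dx = 2187/7;  ∫_0^3 -6*x^5 dx = -729;  ∫_0^3 9*x^4 dx = 2187/5.
  Sum: 2187/7 − 729 + 2187/5 = 729/35.
  ∫_0^3 (u')² dx = ∫_0^3 (9*x^4 - 36*x^3 + 36*x^2) dx. Term by term:
    ∫_0^3 9*x^4 dx = 2187/5;  ∫_0^3 -36*x^3 dx = -729;  ∫_0^3 36*x^2 dx = 324.
  Sum: 2187/5 − 729 + 324 = 162/5.
∫_0^3 u² dx = 729/35, so ||u||_L² = 27*sqrt(35)/35.
∫_0^3 (u')² dx = 162/5, so ||u'||_L² = 9*sqrt(10)/5.
Ratio ||u||_L² / ||u'||_L² = 3*sqrt(14)/14.
Sharp Poincaré constant on H^1_0(0, 3) is C_P = L/π = 3/π, achieved by sin(π/3·x).
A polynomial bump cannot attain the sharp Poincaré constant (only the first sine eigenfunction does), so the ratio is strictly less than C_P, consistent with ||u||_L² ≤ C_P ||u'||_L².


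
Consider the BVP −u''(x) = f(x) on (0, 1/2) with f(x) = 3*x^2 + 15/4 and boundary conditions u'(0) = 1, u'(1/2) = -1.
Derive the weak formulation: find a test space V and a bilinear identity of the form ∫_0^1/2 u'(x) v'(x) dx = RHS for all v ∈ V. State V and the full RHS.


V = H^1(0, 1/2) (v unrestricted at boundary; u is determined up to an additive constant); weak form: ∫_0^1/2 u'v' dx = ∫_0^1/2 (3*x^2 + 15/4) v dx − v(1/2) − v(0) for all v ∈ V.

Multiply both sides by a test function v and integrate from 0 to 1/2:
  ∫_0^1/2 −u''(x) v(x) dx = ∫_0^1/2 f(x) v(x) dx.
Integrate the LHS by parts once:
  ∫_0^1/2 −u'' v dx = −[u'(x) v(x)]_0^1/2 + ∫_0^1/2 u'(x) v'(x) dx.
Thus ∫_0^1/2 u'(x) v'(x) dx = ∫_0^1/2 f(x) v(x) dx + [u'(x) v(x)]_0^1/2.
Choose V so that boundary terms are either known or forced to vanish.
u has inhomogeneous Neumann u'(0) = 1, u'(1/2) = -1. [u' v]_0^1/2 = (-1)·v(1/2) − (1)·v(0) = − v(1/2) − v(0). Take V = H^1(0, 1/2); boundary term becomes part of RHS.
Weak formulation: find u (satisfying any essential BC) such that ∫_0^1/2 u'(x) v'(x) dx = ∫_0^1/2 f v dx − v(1/2) − v(0) for all v ∈ V (Neumann data are natural BCs: they enter the RHS as boundary terms).
Substituting f(x) = 3*x^2 + 15/4, the right-hand side is ∫_0^1/2 (3*x^2 + 15/4) v dx − v(1/2) − v(0).
Compatibility check (pure Neumann): taking v ≡ 1 ∈ V gives 0 = ∫_0^1/2 f dx + (-1) − (1), i.e. ∫_0^1/2 f dx must equal u'(0) − u'(1/2) = 2. Indeed ∫_0^1/2 (3*x^2 + 15/4) dx = 2, so the data are compatible. The solution is then unique only up to an additive constant (fix it e.g. by requiring ∫_0^1/2 u dx = 0).


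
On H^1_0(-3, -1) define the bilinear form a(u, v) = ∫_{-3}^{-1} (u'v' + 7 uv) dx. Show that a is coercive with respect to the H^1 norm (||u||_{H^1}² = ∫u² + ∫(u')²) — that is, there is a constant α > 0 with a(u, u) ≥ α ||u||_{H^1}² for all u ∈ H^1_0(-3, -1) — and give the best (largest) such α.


α = 1

Coercivity of a(·,·) on H^1_0(-3, -1) means a(u, u) ≥ α ||u||_{H^1}² for every u ∈ H^1_0.
The interval has length L = 2, and Poincaré/coercivity depend only on L. Here a(u, u) = ∫(u')² + (7)·∫u².
Here c = 7 ≥ 1, so a(u,u) = ∫(u')² + c∫u² ≥ ∫(u')² + ∫u² = ||u||_{H^1}², i.e. α = 1 works. No larger α is possible: a(u,u) ≥ α||u||_{H^1}² means (1−α)∫(u')² ≥ (α−c)∫u², and for the modes u_n = sin(nπ(x−x₀)/L) (x₀ the left endpoint) one has ∫u_n²/∫(u_n')² = (L/(nπ))² → 0, so a(u_n,u_n)/||u_n||_{H^1}² → 1. Hence the optimal constant is α = 1.
Therefore α = 1.


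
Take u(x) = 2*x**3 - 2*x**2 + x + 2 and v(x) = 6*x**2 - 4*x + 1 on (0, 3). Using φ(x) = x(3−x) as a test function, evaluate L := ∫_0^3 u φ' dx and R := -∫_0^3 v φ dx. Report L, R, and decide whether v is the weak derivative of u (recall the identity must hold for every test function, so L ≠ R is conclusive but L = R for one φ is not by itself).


LHS = -252/5, RHS = -252/5. Yes, v = u' weakly.

u(x) = 2*x**3 - 2*x**2 + x + 2, classical derivative u'(x) = 6*x**2 - 4*x + 1.
φ(x) = x(3−x), so φ'(x) = 3 - 2*x.
Note φ(0) = φ(3) = 0, so the boundary term u·φ vanishes.
LHS = ∫_0^3 u(x) φ'(x) dx = ∫_0^3 (-4*x^4 + 10*x^3 - 8*x^2 - x + 6) dx. Term by term:
  ∫_0^3 -4*x^4 dx = -972/5;  ∫_0^3 10*x^3 dx = 405/2;  ∫_0^3 -8*x^2 dx = -72;
  ∫_0^3 -x dx = -9/2;  ∫_0^3 6 dx = 18.
Sum: -972/5 + 405/2 − 72 − 9/2 + 18 = -252/5.
So LHS = -252/5.
∫_0^3 v(x) φ(x) dx = ∫_0^3 (-6*x^4 + 22*x^3 - 13*x^2 + 3*x) dx. Term by term:
  ∫_0^3 -6*x^4 dx = -1458/5;  ∫_0^3 22*x^3 dx = 891/2;  ∫_0^3 -13*x^2 dx = -117;
  ∫_0^3 3*x dx = 27/2.
Sum: -1458/5 + 891/2 − 117 + 27/2 = 252/5.
So RHS = -∫_0^3 v(x) φ(x) dx = -252/5.
LHS = RHS, so the identity holds for this test φ.
Moreover u is smooth here and v(x) = u'(x) = 6*x**2 - 4*x + 1 pointwise, so the identity holds for every test function. Hence v is the weak derivative of u.


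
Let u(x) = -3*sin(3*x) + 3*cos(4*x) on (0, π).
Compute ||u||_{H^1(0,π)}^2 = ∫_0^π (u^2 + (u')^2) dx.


||u||_{H^1(0,π)}^2 = 1836/7 + 243*π/2

u'(x) = -12*sin(4*x) - 9*cos(3*x).
Expand u² and (u')² and integrate term by term on (0, π), using: for integers n ≥ 1, ∫_0^π sin²(nx) dx = ∫_0^π cos²(nx) dx = π/2; for n ≠ n', ∫_0^π sin(nx)sin(n'x) dx = ∫_0^π cos(nx)cos(n'x) dx = 0; and by product-to-sum, ∫_0^π sin(nx)cos(n'x) dx = ½∫_0^π [sin((n+n')x) + sin((n−n')x)] dx, which is 0 when n+n' is even and 2n/(n²−n'²) when n+n' is odd (it need not vanish on (0, π)).
  u² squared terms: (-3)²·∫sin(3x)² dx = 9·π/2 = 9*π/2;  (3)²·∫cos(4x)² dx = 9·π/2 = 9*π/2.
  u² cross terms: 2·(-3)·(3)·∫sin(3x)·cos(4x) dx = -18·(-6/7) = 108/7.
  So ∫_0^π u² dx = 9*π/2 + 9*π/2 + 108/7 = 108/7 + 9*π.
  (u')² squared terms: (-12)²·∫sin(4x)² dx = 144·π/2 = 72*π;  (-9)²·∫cos(3x)² dx = 81·π/2 = 81*π/2.
  (u')² cross terms: 2·(-12)·(-9)·∫sin(4x)·cos(3x) dx = 216·(8/7) = 1728/7.
  So ∫_0^π (u')² dx = 72*π + 81*π/2 + 1728/7 = 1728/7 + 225*π/2.
||u||_{H^1}^2 = (108/7 + 9*π) + (1728/7 + 225*π/2) = 1836/7 + 243*π/2.


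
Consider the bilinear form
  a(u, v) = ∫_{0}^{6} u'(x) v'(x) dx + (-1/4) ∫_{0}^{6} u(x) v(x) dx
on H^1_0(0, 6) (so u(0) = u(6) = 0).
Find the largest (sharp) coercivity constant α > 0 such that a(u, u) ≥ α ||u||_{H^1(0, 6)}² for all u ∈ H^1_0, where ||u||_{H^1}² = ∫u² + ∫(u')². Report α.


α = (-9 + π^2)/(π^2 + 36)

Coercivity of a(·,·) on H^1_0(0, 6) means a(u, u) ≥ α ||u||_{H^1}² for every u ∈ H^1_0.
The interval has length L = 6, and Poincaré/coercivity depend only on L. Here a(u, u) = ∫(u')² + (-1/4)·∫u².
Here c = -1/4 < 0 with |c| < (π/L)² = π^2/36, so coercivity still holds. The condition a(u,u) ≥ α||u||_{H^1}² reads (1−α)∫(u')² ≥ (α−c)∫u². Any admissible α is ≤ 1 (rapidly oscillating u have ∫u²/∫(u')² → 0), and α = 1 would force 0 ≥ (1−c)∫u², impossible since c < 1; so 1−α > 0. By the sharp Poincaré inequality on H^1_0 of an interval of length L, ∫(u')² ≥ (π/L)²∫u² with equality for the first sine mode sin(π(x−x₀)/L) (x₀ the left endpoint), so the inequality holds for all u iff (1−α)(π/L)² ≥ α − c, i.e. α ≤ ((π/L)² + c)/((π/L)² + 1) = (1 + c(L/π)²)/(1 + (L/π)²). (Direct route, valid since c ≤ 0: Poincaré gives c∫u² ≥ c(L/π)²∫(u')², so a(u,u) ≥ (1 + c(L/π)²)∫(u')², while ||u||_{H^1}² ≤ (1 + (L/π)²)∫(u')²; dividing yields the same α.) With (π/L)² = π^2/36 and c = -1/4, the largest admissible constant is α = ((π/L)² + c)/((π/L)² + 1).
Simplifying, α = (-9 + π^2)/(π^2 + 36).


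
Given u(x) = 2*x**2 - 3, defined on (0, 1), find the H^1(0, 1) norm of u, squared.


||u||_{H^1}^2 = 167/15

The H^1 norm (squared) on an interval (0, L) is
  ||u||_{H^1}^2 = ∫_0^L u(x)^2 dx + ∫_0^L u'(x)^2 dx.
Compute u'(x) = 4*x.
Then u(x)^2 = 4*x**4 - 12*x**2 + 9 and u'(x)^2 = 16*x**2.
Integrate each monomial from 0 to 1 using ∫_0^1 c·x^n dx = c·1^(n+1)/(n+1):
  ∫_0^1 u(x)^2 dx = ∫_0^1 (4*x^4 - 12*x^2 + 9) dx. Term by term:
    ∫_0^1 4*x^4 dx = 4/5;  ∫_0^1 -12*x^2 dx = -4;  ∫_0^1 9 dx = 9.
  Sum: 4/5 − 4 + 9 = 29/5.
  ∫_0^1 u'(x)^2 dx = ∫_0^1 (16*x^2) dx. Term by term:
    ∫_0^1 16*x^2 dx = 16/3.
Adding: ||u||_{H^1}^2 = 29/5 + 16/3 = 167/15.


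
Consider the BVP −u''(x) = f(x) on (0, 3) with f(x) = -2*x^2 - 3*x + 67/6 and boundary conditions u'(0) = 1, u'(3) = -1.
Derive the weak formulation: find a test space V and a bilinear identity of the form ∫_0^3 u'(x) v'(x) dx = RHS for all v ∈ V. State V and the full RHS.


V = H^1(0, 3) (v unrestricted at boundary; u is determined up to an additive constant); weak form: ∫_0^3 u'v' dx = ∫_0^3 (-2*x^2 - 3*x + 67/6) v dx − v(3) − v(0) for all v ∈ V.

Multiply both sides by a test function v and integrate from 0 to 3:
  ∫_0^3 −u''(x) v(x) dx = ∫_0^3 f(x) v(x) dx.
Integrate the LHS by parts once:
  ∫_0^3 −u'' v dx = −[u'(x) v(x)]_0^3 + ∫_0^3 u'(x) v'(x) dx.
Thus ∫_0^3 u'(x) v'(x) dx = ∫_0^3 f(x) v(x) dx + [u'(x) v(x)]_0^3.
Choose V so that boundary terms are either known or forced to vanish.
u has inhomogeneous Neumann u'(0) = 1, u'(3) = -1. [u' v]_0^3 = (-1)·v(3) − (1)·v(0) = − v(3) − v(0). Take V = H^1(0, 3); boundary term becomes part of RHS.
Weak formulation: find u (satisfying any essential BC) such that ∫_0^3 u'(x) v'(x) dx = ∫_0^3 f v dx − v(3) − v(0) for all v ∈ V (Neumann data are natural BCs: they enter the RHS as boundary terms).
Substituting f(x) = -2*x^2 - 3*x + 67/6, the right-hand side is ∫_0^3 (-2*x^2 - 3*x + 67/6) v dx − v(3) − v(0).
Compatibility check (pure Neumann): taking v ≡ 1 ∈ V gives 0 = ∫_0^3 f dx + (-1) − (1), i.e. ∫_0^3 f dx must equal u'(0) − u'(3) = 2. Indeed ∫_0^3 (-2*x^2 - 3*x + 67/6) dx = 2, so the data are compatible. The solution is then unique only up to an additive constant (fix it e.g. by requiring ∫_0^3 u dx = 0).


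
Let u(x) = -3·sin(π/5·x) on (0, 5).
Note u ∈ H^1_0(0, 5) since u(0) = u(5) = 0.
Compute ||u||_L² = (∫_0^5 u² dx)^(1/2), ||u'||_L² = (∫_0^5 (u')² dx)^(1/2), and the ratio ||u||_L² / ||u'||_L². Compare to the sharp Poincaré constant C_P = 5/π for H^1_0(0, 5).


||u||_L² / ||u'||_L² = 5/π = C_P.

u(x) = -3·sin(π/5·x), so u'(x) = -3*π*cos(π*x/5)/5.
Writing u(x) = A·sin(kπx/L) with A = -3 and k = 1, use ∫_0^L sin²(kπx/L) dx = L/2 and ∫_0^L cos²(kπx/L) dx = L/2.
u² = 9·sin²(π/5·x) and (u')² = 9*π^2/25·cos²(π/5·x), and each of sin², cos² integrates to L/2 = 5/2 over (0, 5).
∫_0^5 u² dx = 45/2, so ||u||_L² = 3*sqrt(10)/2.
∫_0^5 (u')² dx = 9*π^2/10, so ||u'||_L² = 3*sqrt(10)*π/10.
Ratio ||u||_L² / ||u'||_L² = 5/π.
Sharp Poincaré constant on H^1_0(0, 5) is C_P = L/π = 5/π, achieved by sin(π/5·x).
This is the k = 1 eigenfunction (up to amplitude), so the ratio equals the sharp Poincaré constant exactly.


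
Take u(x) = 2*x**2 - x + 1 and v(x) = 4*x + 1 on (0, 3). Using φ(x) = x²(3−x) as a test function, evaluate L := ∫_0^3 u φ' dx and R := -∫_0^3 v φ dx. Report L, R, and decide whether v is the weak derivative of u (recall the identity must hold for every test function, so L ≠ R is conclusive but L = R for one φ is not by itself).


LHS = -837/20, RHS = -1107/20. No, v is not the weak derivative of u.

u(x) = 2*x**2 - x + 1, classical derivative u'(x) = 4*x - 1.
φ(x) = x²(3−x), so φ'(x) = 3*x*(2 - x).
Note φ(0) = φ(3) = 0, so the boundary term u·φ vanishes.
LHS = ∫_0^3 u(x) φ'(x) dx = ∫_0^3 (-6*x^4 + 15*x^3 - 9*x^2 + 6*x) dx. Term by term:
  ∫_0^3 -6*x^4 dx = -1458/5;  ∫_0^3 15*x^3 dx = 1215/4;  ∫_0^3 -9*x^2 dx = -81;
  ∫_0^3 6*x dx = 27.
Sum: -1458/5 + 1215/4 − 81 + 27 = -837/20.
So LHS = -837/20.
∫_0^3 v(x) φ(x) dx = ∫_0^3 (-4*x^4 + 11*x^3 + 3*x^2) dx. Term by term:
  ∫_0^3 -4*x^4 dx = -972/5;  ∫_0^3 11*x^3 dx = 891/4;  ∫_0^3 3*x^2 dx = 27.
Sum: -972/5 + 891/4 + 27 = 1107/20.
So RHS = -∫_0^3 v(x) φ(x) dx = -1107/20.
LHS − RHS = 27/2 ≠ 0, so the identity fails.
(For a valid weak derivative the identity must hold for EVERY test function, in particular this one. The failure shows v is NOT the weak derivative of u.)
Correct weak derivative would be u'(x) = 4*x - 1.
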